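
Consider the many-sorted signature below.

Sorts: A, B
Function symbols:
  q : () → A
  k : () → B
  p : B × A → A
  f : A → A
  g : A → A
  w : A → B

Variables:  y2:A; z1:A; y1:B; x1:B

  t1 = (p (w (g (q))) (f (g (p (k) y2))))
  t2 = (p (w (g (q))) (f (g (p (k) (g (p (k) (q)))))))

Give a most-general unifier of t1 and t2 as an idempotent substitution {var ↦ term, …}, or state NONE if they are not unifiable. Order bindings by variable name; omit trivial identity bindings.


{y2 ↦ (g (p (k) (q)))}


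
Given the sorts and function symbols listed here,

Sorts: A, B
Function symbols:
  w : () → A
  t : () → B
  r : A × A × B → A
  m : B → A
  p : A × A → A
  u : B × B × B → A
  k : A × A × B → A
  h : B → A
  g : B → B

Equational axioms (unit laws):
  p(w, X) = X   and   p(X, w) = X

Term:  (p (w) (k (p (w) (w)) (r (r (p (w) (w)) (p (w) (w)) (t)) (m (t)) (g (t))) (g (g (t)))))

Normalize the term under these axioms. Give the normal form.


1. (p (w) (k (p (w) (w)) (r (r (p (w) (w)) (p (w) (w)) (t)) (m (t)) (g (t))) (g (g (t)))))  →  (k (p (w) (w)) (r (r (p (w) (w)) (p (w) (w)) (t)) (m (t)) (g (t))) (g (g (t))))
2. (k (p (w) (w)) (r (r (p (w) (w)) (p (w) (w)) (t)) (m (t)) (g (t))) (g (g (t))))  →  (k (w) (r (r (p (w) (w)) (p (w) (w)) (t)) (m (t)) (g (t))) (g (g (t))))
3. (k (w) (r (r (p (w) (w)) (p (w) (w)) (t)) (m (t)) (g (t))) (g (g (t))))  →  (k (w) (r (r (w) (p (w) (w)) (t)) (m (t)) (g (t))) (g (g (t))))
4. (k (w) (r (r (w) (p (w) (w)) (t)) (m (t)) (g (t))) (g (g (t))))  →  (k (w) (r (r (w) (w) (t)) (m (t)) (g (t))) (g (g (t))))

normal form = (k (w) (r (r (w) (w) (t)) (m (t)) (g (t))) (g (g (t))))


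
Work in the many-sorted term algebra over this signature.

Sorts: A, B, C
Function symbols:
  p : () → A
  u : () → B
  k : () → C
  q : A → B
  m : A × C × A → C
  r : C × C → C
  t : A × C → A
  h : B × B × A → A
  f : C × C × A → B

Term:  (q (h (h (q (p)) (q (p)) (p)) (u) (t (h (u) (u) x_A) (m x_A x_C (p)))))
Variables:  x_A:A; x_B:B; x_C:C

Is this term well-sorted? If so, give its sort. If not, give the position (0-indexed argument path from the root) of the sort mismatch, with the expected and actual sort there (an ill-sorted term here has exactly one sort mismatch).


        (p) : A
      (q (p)) : B
        (p) : A
      (q (p)) : B
      (p) : A
    (h (q (p)) (q (p)) (p)) : A
    (u) : B
        (u) : B
        (u) : B
        x_A : A
      (h (u) (u) x_A) : A
        x_A : A
        x_C : C
        (p) : A
      (m x_A x_C (p)) : C
    (t (h (u) (u) x_A) (m x_A x_C (p))) : A
  (h (h (q (p)) (q (p)) (p)) (u) (t (h (u) (u) x_A) (m x_A x_C (p)))) : ✗ arg 0 at [0, 0] has sort A, expected B

ill-sorted at position [0, 0]: expected B, got A


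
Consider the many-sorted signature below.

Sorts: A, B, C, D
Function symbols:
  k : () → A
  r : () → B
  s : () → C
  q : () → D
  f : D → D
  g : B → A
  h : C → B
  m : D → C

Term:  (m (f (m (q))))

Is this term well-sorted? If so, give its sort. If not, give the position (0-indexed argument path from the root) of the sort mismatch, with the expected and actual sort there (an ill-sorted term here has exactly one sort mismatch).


      (q) : D
    (m (q)) : C
  (f (m (q))) : ✗ arg 0 at [0, 0] has sort C, expected D

ill-sorted at position [0, 0]: expected D, got C


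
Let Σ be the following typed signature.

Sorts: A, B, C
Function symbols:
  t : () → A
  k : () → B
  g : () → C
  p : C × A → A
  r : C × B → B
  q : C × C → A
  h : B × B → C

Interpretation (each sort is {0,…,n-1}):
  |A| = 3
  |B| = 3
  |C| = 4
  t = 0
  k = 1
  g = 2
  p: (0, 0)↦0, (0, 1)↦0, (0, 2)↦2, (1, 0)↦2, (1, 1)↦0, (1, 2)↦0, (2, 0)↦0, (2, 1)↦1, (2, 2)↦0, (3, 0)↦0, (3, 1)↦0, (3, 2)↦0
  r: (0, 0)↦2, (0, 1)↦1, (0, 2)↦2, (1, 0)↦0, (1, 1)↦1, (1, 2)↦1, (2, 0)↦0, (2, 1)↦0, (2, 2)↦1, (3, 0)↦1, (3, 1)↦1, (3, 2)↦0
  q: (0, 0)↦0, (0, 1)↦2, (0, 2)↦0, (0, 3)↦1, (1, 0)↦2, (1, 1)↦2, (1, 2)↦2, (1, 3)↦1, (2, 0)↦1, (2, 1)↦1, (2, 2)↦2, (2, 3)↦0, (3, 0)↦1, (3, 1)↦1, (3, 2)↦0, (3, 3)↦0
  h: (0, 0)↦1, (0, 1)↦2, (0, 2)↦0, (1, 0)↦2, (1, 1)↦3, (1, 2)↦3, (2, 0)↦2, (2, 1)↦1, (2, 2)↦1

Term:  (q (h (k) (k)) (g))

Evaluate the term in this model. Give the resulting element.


  k = 1
  k = 1
  (h (k) (k)) = h(1, 1) = 3
  g = 2
  (q (h (k) (k)) (g)) = q(3, 2) = 0

value = 0


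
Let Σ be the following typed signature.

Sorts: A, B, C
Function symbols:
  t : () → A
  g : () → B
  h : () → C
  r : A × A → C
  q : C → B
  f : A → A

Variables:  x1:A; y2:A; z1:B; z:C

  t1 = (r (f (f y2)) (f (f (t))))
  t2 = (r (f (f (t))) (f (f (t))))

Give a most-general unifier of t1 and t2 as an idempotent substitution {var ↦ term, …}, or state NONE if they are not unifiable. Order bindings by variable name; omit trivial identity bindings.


{y2 ↦ (t)}


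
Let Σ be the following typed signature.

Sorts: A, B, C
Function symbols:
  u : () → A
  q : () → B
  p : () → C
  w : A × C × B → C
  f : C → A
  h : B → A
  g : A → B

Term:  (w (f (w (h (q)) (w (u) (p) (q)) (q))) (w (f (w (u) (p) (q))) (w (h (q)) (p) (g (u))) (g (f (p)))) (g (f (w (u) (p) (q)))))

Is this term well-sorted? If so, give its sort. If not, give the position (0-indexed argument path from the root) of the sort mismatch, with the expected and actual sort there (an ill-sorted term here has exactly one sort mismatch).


        (q) : B
      (h (q)) : A
        (u) : A
        (p) : C
        (q) : B
      (w (u) (p) (q)) : C
      (q) : B
    (w (h (q)) (w (u) (p) (q)) (q)) : C
  (f (w (h (q)) (w (u) (p) (q)) (q))) : A
        (u) : A
        (p) : C
        (q) : B
      (w (u) (p) (q)) : C
    (f (w (u) (p) (q))) : A
        (q) : B
      (h (q)) : A
      (p) : C
        (u) : A
      (g (u)) : B
    (w (h (q)) (p) (g (u))) : C
        (p) : C
      (f (p)) : A
    (g (f (p))) : B
  (w (f (w (u) (p) (q))) (w (h (q)) (p) (g (u))) (g (f (p)))) : C
        (u) : A
        (p) : C
        (q) : B
      (w (u) (p) (q)) : C
    (f (w (u) (p) (q))) : A
  (g (f (w (u) (p) (q)))) : B
(w (f (w (h (q)) (w (u) (p) (q)) (q))) (w (f (w (u) (p) (q))) (w (h (q)) (p) (g (u))) (g (f (p)))) (g (f (w (u) (p) (q))))) : C

well-sorted; sort = C


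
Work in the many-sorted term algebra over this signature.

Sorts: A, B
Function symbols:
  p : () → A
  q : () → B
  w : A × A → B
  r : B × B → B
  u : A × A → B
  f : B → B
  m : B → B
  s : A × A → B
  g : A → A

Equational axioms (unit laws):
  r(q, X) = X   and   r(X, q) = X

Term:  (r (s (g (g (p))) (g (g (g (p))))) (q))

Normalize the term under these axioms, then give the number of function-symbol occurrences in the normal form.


size = 8

1. (r (s (g (g (p))) (g (g (g (p))))) (q))  →  (s (g (g (p))) (g (g (g (p)))))
normal form: (s (g (g (p))) (g (g (g (p)))))


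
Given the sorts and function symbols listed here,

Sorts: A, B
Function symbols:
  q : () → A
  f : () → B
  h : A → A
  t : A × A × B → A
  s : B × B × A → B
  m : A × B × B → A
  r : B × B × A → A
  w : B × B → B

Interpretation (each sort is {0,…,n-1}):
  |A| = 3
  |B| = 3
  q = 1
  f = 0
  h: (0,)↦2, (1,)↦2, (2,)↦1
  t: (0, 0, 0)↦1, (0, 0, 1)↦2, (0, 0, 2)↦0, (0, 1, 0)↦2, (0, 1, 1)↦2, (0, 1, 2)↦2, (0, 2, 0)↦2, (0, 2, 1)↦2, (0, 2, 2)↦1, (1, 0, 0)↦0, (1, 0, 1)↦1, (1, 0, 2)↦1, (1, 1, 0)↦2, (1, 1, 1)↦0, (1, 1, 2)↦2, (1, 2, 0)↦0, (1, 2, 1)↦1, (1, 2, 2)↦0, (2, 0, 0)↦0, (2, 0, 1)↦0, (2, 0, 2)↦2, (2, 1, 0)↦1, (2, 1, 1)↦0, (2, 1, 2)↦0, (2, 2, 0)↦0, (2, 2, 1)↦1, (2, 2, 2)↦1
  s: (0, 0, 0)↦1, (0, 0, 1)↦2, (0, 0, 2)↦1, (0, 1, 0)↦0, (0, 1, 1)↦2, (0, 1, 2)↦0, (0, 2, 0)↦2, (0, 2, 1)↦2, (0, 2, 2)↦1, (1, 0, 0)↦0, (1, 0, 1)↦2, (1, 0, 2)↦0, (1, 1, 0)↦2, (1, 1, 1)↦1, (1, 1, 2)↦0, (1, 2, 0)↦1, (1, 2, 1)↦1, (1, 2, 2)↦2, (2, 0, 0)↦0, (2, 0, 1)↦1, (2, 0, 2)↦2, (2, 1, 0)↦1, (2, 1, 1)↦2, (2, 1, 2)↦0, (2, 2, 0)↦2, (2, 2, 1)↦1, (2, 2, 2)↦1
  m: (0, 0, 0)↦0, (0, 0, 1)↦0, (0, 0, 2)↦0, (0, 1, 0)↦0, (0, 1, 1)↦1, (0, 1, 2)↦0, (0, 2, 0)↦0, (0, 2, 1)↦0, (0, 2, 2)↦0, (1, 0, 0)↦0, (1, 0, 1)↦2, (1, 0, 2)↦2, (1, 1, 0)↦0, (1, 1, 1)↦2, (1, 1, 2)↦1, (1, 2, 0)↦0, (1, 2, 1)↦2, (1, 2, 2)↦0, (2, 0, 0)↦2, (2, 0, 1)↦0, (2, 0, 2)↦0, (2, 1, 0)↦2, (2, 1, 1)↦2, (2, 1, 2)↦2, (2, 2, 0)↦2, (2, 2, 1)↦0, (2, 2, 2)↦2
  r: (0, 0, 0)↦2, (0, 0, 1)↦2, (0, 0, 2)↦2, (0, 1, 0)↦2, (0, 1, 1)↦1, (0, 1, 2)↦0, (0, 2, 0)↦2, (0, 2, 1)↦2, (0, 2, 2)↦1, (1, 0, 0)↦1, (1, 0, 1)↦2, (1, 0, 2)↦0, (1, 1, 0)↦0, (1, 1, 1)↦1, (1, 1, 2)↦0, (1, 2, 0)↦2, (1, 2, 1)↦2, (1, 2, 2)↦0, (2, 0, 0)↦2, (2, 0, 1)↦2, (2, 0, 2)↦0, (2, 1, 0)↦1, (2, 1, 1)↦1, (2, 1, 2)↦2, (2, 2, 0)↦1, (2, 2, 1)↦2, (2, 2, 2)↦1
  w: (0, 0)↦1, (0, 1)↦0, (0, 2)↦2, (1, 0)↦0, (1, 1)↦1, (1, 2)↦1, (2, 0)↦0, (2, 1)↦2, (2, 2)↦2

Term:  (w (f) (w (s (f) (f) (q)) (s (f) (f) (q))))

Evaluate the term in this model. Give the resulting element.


  f = 0
  f = 0
  f = 0
  q = 1
  (s (f) (f) (q)) = s(0, 0, 1) = 2
  f = 0
  f = 0
  q = 1
  (s (f) (f) (q)) = s(0, 0, 1) = 2
  (w (s (f) (f) (q)) (s (f) (f) (q))) = w(2, 2) = 2
  (w (f) (w (s (f) (f) (q)) (s (f) (f) (q)))) = w(0, 2) = 2

value = 2


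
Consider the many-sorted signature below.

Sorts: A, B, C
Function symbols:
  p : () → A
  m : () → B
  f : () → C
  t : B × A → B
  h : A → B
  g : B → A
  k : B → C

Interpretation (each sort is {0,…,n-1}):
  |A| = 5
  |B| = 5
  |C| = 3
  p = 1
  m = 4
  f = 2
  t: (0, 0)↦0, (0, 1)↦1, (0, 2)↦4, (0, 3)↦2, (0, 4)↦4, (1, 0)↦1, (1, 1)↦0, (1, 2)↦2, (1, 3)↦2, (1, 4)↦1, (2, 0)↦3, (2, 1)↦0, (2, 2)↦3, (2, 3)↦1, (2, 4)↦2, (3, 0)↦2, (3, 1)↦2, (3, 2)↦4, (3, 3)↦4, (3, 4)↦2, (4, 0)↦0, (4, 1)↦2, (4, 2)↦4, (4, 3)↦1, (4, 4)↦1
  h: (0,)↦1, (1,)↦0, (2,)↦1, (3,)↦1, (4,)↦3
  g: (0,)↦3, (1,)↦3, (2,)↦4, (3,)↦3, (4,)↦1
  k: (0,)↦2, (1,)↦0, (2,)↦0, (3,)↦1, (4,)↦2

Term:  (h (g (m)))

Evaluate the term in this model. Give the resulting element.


value = 0

  m = 4
  (g (m)) = g(4,) = 1
  (h (g (m))) = h(1,) = 0


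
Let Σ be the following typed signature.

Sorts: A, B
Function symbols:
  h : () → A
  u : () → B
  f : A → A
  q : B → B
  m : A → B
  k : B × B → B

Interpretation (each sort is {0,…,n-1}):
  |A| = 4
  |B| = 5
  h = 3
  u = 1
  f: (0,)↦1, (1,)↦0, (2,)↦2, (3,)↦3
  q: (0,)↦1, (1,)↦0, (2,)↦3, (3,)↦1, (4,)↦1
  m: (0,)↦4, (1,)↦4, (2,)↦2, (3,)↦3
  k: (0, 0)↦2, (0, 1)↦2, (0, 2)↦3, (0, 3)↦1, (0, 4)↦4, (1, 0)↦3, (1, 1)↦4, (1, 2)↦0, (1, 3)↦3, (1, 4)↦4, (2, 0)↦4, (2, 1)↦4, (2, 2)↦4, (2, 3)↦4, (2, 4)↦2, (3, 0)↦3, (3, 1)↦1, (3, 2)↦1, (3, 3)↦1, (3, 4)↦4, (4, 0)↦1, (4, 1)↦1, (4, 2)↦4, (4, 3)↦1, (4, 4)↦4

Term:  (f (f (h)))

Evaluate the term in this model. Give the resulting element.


  h = 3
  (f (h)) = f(3,) = 3
  (f (f (h))) = f(3,) = 3

value = 3


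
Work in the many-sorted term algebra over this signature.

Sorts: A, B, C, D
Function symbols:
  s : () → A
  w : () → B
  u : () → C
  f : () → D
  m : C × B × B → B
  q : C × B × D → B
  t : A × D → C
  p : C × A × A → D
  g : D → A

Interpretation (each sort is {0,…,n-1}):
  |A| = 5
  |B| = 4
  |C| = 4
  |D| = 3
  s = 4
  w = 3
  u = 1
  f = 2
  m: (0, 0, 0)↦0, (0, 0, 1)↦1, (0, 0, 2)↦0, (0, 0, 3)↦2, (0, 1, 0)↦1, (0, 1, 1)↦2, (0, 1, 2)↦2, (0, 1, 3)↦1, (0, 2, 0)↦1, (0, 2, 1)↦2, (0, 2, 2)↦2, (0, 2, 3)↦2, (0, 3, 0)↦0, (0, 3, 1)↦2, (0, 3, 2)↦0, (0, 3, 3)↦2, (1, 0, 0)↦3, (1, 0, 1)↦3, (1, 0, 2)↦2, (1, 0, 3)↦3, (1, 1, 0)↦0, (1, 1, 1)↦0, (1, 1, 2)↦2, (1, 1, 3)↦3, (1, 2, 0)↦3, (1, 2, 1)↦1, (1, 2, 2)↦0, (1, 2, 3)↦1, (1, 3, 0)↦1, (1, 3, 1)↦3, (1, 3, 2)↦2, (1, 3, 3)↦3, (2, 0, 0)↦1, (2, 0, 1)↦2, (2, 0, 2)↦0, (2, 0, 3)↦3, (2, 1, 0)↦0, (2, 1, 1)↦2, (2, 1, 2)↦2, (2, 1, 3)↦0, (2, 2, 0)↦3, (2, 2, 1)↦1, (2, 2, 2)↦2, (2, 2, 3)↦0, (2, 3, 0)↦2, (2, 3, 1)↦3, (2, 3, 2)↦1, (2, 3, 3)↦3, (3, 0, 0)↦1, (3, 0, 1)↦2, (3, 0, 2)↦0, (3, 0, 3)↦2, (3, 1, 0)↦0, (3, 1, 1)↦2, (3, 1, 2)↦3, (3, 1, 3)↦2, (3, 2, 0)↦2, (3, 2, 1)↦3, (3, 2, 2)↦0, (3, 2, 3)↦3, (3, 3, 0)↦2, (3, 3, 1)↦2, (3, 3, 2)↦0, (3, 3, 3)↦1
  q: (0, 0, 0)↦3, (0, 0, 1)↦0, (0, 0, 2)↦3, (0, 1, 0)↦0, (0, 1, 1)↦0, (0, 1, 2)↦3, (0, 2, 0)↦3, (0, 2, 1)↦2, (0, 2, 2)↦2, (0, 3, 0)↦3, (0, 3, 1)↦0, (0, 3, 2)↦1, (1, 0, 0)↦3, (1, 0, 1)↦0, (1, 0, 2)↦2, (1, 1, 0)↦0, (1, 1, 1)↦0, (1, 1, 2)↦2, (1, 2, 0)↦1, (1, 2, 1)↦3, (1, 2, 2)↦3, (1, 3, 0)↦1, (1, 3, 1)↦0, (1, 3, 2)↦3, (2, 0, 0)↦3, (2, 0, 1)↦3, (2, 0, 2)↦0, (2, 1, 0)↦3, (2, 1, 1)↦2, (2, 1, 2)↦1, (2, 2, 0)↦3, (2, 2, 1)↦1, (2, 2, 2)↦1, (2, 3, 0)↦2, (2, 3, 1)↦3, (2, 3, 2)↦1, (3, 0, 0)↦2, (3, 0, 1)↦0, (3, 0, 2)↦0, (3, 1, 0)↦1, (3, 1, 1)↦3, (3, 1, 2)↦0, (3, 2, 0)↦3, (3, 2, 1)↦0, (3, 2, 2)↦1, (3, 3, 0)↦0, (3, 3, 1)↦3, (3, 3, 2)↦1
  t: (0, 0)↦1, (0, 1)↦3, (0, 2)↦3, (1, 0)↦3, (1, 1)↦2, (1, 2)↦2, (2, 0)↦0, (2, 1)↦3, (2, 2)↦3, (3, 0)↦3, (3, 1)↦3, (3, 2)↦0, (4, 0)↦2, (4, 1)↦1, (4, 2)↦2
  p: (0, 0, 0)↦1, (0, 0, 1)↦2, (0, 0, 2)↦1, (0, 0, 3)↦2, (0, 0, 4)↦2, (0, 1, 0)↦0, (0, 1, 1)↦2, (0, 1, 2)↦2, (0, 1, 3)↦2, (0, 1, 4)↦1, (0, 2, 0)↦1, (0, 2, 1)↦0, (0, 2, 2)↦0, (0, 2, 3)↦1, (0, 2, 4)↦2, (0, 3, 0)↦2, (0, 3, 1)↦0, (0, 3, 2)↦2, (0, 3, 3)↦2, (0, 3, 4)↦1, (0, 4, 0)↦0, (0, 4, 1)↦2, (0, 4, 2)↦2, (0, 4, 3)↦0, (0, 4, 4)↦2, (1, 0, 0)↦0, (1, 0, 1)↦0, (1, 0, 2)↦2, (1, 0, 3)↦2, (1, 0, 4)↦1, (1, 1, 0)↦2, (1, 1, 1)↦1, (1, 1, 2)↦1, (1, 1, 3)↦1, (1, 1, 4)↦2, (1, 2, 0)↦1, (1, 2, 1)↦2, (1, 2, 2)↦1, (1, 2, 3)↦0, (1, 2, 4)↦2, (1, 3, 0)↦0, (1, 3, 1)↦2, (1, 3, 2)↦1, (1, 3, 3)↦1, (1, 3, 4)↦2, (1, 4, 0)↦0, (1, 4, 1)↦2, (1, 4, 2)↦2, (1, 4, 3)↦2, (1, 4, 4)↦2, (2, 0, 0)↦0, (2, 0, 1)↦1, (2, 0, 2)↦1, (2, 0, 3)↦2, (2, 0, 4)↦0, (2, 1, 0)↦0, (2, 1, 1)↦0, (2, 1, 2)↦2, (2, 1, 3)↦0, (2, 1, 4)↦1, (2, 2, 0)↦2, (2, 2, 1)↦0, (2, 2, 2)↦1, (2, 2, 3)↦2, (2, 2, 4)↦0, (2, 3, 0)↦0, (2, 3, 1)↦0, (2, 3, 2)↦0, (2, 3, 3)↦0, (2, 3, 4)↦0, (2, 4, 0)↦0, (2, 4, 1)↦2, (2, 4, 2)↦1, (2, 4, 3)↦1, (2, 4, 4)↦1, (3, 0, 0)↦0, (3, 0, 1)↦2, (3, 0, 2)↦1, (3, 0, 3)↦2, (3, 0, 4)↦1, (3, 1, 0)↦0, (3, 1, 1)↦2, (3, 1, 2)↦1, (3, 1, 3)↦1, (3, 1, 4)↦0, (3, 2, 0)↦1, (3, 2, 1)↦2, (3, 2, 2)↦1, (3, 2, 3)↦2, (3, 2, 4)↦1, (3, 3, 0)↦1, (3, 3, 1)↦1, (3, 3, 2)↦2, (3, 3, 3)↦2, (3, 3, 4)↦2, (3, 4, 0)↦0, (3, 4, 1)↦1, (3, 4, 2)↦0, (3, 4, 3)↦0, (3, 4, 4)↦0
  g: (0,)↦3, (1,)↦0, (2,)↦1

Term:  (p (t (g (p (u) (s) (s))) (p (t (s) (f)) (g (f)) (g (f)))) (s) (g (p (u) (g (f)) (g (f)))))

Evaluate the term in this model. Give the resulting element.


  u = 1
  s = 4
  s = 4
  (p (u) (s) (s)) = p(1, 4, 4) = 2
  (g (p (u) (s) (s))) = g(2,) = 1
  s = 4
  f = 2
  (t (s) (f)) = t(4, 2) = 2
  f = 2
  (g (f)) = g(2,) = 1
  f = 2
  (g (f)) = g(2,) = 1
  (p (t (s) (f)) (g (f)) (g (f))) = p(2, 1, 1) = 0
  (t (g (p (u) (s) (s))) (p (t (s) (f)) (g (f)) (g (f)))) = t(1, 0) = 3
  s = 4
  u = 1
  f = 2
  (g (f)) = g(2,) = 1
  f = 2
  (g (f)) = g(2,) = 1
  (p (u) (g (f)) (g (f))) = p(1, 1, 1) = 1
  (g (p (u) (g (f)) (g (f)))) = g(1,) = 0
  (p (t (g (p (u) (s) (s))) (p (t (s) (f)) (g (f)) (g (f)))) (s) (g (p (u) (g (f)) (g (f))))) = p(3, 4, 0) = 0

value = 0


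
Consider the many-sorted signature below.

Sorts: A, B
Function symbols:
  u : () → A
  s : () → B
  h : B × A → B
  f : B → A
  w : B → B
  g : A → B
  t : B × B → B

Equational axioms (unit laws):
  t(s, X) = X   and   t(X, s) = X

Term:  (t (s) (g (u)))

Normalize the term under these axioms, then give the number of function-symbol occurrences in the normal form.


size = 2

1. (t (s) (g (u)))  →  (g (u))
normal form: (g (u))


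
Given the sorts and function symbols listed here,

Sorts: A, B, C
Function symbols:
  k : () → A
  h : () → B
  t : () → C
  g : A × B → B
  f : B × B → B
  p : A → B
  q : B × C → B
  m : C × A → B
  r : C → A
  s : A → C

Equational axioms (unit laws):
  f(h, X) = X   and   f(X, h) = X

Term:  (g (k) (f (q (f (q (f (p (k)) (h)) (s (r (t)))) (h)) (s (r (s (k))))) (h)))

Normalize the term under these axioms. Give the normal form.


normal form = (g (k) (q (q (p (k)) (s (r (t)))) (s (r (s (k))))))

1. (g (k) (f (q (f (q (f (p (k)) (h)) (s (r (t)))) (h)) (s (r (s (k))))) (h)))  →  (g (k) (q (f (q (f (p (k)) (h)) (s (r (t)))) (h)) (s (r (s (k))))))
2. (g (k) (q (f (q (f (p (k)) (h)) (s (r (t)))) (h)) (s (r (s (k))))))  →  (g (k) (q (q (f (p (k)) (h)) (s (r (t)))) (s (r (s (k))))))
3. (g (k) (q (q (f (p (k)) (h)) (s (r (t)))) (s (r (s (k))))))  →  (g (k) (q (q (p (k)) (s (r (t)))) (s (r (s (k))))))


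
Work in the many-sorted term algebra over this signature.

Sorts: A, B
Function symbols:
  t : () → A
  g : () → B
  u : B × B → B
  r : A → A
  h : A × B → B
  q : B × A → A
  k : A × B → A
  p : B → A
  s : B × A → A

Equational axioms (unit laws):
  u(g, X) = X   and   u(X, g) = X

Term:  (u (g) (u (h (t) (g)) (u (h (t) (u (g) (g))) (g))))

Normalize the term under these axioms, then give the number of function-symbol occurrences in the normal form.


size = 7

1. (u (g) (u (h (t) (g)) (u (h (t) (u (g) (g))) (g))))  →  (u (h (t) (g)) (u (h (t) (u (g) (g))) (g)))
2. (u (h (t) (g)) (u (h (t) (u (g) (g))) (g)))  →  (u (h (t) (g)) (h (t) (u (g) (g))))
3. (u (h (t) (g)) (h (t) (u (g) (g))))  →  (u (h (t) (g)) (h (t) (g)))
normal form: (u (h (t) (g)) (h (t) (g)))


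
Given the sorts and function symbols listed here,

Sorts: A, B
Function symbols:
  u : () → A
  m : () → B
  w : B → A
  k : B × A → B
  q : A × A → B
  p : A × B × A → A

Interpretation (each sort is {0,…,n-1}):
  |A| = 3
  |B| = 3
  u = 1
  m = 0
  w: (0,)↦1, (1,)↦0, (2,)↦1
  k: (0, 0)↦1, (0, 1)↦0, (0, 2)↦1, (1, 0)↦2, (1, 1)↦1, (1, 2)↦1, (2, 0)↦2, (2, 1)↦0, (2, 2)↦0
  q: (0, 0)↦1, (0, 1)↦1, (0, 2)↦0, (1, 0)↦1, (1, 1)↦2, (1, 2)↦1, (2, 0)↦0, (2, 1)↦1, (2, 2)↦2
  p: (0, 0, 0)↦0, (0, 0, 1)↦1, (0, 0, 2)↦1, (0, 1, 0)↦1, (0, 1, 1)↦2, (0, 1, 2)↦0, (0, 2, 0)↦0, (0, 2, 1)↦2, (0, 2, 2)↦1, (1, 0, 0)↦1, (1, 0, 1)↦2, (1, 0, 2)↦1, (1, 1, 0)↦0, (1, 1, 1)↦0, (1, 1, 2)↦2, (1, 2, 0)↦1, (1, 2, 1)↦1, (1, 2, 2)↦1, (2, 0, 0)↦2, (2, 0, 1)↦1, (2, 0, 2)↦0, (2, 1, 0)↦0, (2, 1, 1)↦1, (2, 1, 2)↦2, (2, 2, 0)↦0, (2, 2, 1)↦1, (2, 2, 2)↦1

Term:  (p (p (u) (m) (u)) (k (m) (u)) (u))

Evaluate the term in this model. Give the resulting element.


  u = 1
  m = 0
  u = 1
  (p (u) (m) (u)) = p(1, 0, 1) = 2
  m = 0
  u = 1
  (k (m) (u)) = k(0, 1) = 0
  u = 1
  (p (p (u) (m) (u)) (k (m) (u)) (u)) = p(2, 0, 1) = 1

value = 1


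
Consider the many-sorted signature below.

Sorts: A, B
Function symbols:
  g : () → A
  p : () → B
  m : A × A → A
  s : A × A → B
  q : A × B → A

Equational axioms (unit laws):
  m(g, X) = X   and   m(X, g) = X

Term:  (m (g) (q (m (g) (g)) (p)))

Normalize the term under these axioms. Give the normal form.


1. (m (g) (q (m (g) (g)) (p)))  →  (q (m (g) (g)) (p))
2. (q (m (g) (g)) (p))  →  (q (g) (p))

normal form = (q (g) (p))


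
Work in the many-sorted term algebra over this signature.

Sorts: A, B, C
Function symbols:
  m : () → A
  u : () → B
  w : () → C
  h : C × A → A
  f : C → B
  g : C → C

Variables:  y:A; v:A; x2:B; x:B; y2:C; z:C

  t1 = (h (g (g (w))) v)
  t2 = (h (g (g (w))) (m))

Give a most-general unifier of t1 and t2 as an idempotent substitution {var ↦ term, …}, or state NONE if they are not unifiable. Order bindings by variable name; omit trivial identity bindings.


{v ↦ (m)}


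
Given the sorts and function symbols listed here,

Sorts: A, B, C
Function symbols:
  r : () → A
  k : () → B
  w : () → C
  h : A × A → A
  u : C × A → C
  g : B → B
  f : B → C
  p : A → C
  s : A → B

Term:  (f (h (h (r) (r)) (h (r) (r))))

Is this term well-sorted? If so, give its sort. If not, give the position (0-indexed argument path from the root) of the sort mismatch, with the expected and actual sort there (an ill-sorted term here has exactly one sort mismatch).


ill-sorted at position [0]: expected B, got A

      (r) : A
      (r) : A
    (h (r) (r)) : A
      (r) : A
      (r) : A
    (h (r) (r)) : A
  (h (h (r) (r)) (h (r) (r))) : A
(f (h (h (r) (r)) (h (r) (r)))) : ✗ arg 0 at [0] has sort A, expected B


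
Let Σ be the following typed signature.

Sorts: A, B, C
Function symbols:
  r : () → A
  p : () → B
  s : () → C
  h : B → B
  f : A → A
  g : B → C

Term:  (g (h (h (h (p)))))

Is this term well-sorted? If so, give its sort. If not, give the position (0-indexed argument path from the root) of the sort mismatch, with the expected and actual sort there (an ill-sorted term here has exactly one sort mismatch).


        (p) : B
      (h (p)) : B
    (h (h (p))) : B
  (h (h (h (p)))) : B
(g (h (h (h (p))))) : C

well-sorted; sort = C


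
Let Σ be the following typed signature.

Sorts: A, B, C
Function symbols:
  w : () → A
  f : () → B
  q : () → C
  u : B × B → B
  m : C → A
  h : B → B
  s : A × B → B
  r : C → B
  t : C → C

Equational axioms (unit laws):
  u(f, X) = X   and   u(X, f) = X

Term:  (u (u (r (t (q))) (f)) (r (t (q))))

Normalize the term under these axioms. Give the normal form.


normal form = (u (r (t (q))) (r (t (q))))

1. (u (u (r (t (q))) (f)) (r (t (q))))  →  (u (r (t (q))) (r (t (q))))


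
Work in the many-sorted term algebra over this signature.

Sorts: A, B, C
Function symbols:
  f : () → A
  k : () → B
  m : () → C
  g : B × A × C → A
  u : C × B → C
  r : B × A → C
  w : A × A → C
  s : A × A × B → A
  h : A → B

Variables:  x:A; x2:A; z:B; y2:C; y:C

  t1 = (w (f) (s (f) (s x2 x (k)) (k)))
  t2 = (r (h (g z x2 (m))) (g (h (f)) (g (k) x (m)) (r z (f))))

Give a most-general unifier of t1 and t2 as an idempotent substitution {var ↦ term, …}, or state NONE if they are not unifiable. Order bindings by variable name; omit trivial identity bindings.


head clash or occurs-check failure — not unifiable

NONE (not unifiable)


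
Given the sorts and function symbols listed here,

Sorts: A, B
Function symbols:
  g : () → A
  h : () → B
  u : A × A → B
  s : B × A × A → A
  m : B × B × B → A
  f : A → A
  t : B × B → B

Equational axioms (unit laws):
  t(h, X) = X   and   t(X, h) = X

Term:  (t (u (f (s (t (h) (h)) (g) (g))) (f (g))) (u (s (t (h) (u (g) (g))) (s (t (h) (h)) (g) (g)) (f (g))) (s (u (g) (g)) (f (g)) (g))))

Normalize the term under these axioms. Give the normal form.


normal form = (t (u (f (s (h) (g) (g))) (f (g))) (u (s (u (g) (g)) (s (h) (g) (g)) (f (g))) (s (u (g) (g)) (f (g)) (g))))

1. (t (u (f (s (t (h) (h)) (g) (g))) (f (g))) (u (s (t (h) (u (g) (g))) (s (t (h) (h)) (g) (g)) (f (g))) (s (u (g) (g)) (f (g)) (g))))  →  (t (u (f (s (h) (g) (g))) (f (g))) (u (s (t (h) (u (g) (g))) (s (t (h) (h)) (g) (g)) (f (g))) (s (u (g) (g)) (f (g)) (g))))
2. (t (u (f (s (h) (g) (g))) (f (g))) (u (s (t (h) (u (g) (g))) (s (t (h) (h)) (g) (g)) (f (g))) (s (u (g) (g)) (f (g)) (g))))  →  (t (u (f (s (h) (g) (g))) (f (g))) (u (s (u (g) (g)) (s (t (h) (h)) (g) (g)) (f (g))) (s (u (g) (g)) (f (g)) (g))))
3. (t (u (f (s (h) (g) (g))) (f (g))) (u (s (u (g) (g)) (s (t (h) (h)) (g) (g)) (f (g))) (s (u (g) (g)) (f (g)) (g))))  →  (t (u (f (s (h) (g) (g))) (f (g))) (u (s (u (g) (g)) (s (h) (g) (g)) (f (g))) (s (u (g) (g)) (f (g)) (g))))


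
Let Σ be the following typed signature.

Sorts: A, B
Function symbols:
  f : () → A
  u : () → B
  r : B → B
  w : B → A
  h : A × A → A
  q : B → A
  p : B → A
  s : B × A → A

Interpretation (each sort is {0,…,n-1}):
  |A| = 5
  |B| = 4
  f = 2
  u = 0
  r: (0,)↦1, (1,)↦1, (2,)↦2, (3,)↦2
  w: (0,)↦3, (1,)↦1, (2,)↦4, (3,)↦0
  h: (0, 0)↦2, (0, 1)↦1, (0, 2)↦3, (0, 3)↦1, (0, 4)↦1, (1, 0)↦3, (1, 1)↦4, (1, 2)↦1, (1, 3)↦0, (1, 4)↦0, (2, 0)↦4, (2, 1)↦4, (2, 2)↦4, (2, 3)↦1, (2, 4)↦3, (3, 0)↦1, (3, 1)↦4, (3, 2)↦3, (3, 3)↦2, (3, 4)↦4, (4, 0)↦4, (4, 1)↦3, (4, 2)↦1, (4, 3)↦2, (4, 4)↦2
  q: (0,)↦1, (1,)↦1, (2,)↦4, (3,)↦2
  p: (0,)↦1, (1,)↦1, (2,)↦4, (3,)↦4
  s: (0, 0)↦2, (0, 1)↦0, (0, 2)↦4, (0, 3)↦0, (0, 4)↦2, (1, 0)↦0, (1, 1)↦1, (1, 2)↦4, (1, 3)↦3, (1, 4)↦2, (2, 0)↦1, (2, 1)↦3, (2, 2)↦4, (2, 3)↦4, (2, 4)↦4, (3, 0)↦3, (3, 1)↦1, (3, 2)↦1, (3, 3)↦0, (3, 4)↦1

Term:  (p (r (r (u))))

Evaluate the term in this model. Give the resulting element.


value = 1

  u = 0
  (r (u)) = r(0,) = 1
  (r (r (u))) = r(1,) = 1
  (p (r (r (u)))) = p(1,) = 1


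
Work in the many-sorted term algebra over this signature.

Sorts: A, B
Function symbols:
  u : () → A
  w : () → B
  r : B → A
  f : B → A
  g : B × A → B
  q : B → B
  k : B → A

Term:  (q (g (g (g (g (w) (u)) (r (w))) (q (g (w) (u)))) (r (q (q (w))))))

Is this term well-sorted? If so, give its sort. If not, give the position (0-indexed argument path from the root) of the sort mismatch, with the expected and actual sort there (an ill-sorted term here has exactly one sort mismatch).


          (w) : B
          (u) : A
        (g (w) (u)) : B
          (w) : B
        (r (w)) : A
      (g (g (w) (u)) (r (w))) : B
          (w) : B
          (u) : A
        (g (w) (u)) : B
      (q (g (w) (u))) : B
    (g (g (g (w) (u)) (r (w))) (q (g (w) (u)))) : ✗ arg 1 at [0, 0, 1] has sort B, expected A
          (w) : B
        (q (w)) : B
      (q (q (w))) : B
    (r (q (q (w)))) : A

ill-sorted at position [0, 0, 1]: expected A, got B


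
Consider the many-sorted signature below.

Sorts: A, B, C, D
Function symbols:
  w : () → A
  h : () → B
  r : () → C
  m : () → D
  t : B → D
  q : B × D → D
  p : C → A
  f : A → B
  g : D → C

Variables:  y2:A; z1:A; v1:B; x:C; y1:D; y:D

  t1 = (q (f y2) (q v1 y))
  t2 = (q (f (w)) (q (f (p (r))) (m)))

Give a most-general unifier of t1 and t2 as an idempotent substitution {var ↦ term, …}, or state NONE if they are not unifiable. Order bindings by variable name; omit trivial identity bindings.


{v1 ↦ (f (p (r))), y ↦ (m), y2 ↦ (w)}


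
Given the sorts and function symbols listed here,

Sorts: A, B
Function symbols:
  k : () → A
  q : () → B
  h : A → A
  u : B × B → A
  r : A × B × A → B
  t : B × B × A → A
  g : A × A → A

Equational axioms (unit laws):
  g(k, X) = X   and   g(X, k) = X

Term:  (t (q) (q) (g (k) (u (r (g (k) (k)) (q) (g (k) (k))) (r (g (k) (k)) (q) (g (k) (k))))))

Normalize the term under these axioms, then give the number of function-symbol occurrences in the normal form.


size = 12

1. (t (q) (q) (g (k) (u (r (g (k) (k)) (q) (g (k) (k))) (r (g (k) (k)) (q) (g (k) (k))))))  →  (t (q) (q) (u (r (g (k) (k)) (q) (g (k) (k))) (r (g (k) (k)) (q) (g (k) (k)))))
2. (t (q) (q) (u (r (g (k) (k)) (q) (g (k) (k))) (r (g (k) (k)) (q) (g (k) (k)))))  →  (t (q) (q) (u (r (k) (q) (g (k) (k))) (r (g (k) (k)) (q) (g (k) (k)))))
3. (t (q) (q) (u (r (k) (q) (g (k) (k))) (r (g (k) (k)) (q) (g (k) (k)))))  →  (t (q) (q) (u (r (k) (q) (k)) (r (g (k) (k)) (q) (g (k) (k)))))
4. (t (q) (q) (u (r (k) (q) (k)) (r (g (k) (k)) (q) (g (k) (k)))))  →  (t (q) (q) (u (r (k) (q) (k)) (r (k) (q) (g (k) (k)))))
5. (t (q) (q) (u (r (k) (q) (k)) (r (k) (q) (g (k) (k)))))  →  (t (q) (q) (u (r (k) (q) (k)) (r (k) (q) (k))))
normal form: (t (q) (q) (u (r (k) (q) (k)) (r (k) (q) (k))))


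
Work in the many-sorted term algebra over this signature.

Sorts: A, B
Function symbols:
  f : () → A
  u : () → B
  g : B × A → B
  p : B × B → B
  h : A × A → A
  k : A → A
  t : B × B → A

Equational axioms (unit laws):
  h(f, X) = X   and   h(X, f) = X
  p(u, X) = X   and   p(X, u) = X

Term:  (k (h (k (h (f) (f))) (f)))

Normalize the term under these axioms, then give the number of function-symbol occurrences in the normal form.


size = 3

1. (k (h (k (h (f) (f))) (f)))  →  (k (k (h (f) (f))))
2. (k (k (h (f) (f))))  →  (k (k (f)))
normal form: (k (k (f)))


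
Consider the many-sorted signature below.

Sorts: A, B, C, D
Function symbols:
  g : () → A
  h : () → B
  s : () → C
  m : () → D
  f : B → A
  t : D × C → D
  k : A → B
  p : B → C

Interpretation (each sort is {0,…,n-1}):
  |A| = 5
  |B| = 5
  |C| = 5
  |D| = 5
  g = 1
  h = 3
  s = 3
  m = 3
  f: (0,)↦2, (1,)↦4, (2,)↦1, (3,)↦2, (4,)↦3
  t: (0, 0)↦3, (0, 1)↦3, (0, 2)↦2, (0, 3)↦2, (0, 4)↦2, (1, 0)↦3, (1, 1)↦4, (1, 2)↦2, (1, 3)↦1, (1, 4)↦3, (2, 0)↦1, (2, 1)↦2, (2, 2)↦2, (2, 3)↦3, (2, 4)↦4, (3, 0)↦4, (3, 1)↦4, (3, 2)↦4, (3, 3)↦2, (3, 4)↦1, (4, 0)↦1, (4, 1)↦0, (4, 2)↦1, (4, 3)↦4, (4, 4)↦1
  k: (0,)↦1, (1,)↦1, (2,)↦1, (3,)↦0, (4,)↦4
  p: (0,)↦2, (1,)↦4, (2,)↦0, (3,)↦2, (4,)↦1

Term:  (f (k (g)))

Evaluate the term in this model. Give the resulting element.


value = 4

  g = 1
  (k (g)) = k(1,) = 1
  (f (k (g))) = f(1,) = 4


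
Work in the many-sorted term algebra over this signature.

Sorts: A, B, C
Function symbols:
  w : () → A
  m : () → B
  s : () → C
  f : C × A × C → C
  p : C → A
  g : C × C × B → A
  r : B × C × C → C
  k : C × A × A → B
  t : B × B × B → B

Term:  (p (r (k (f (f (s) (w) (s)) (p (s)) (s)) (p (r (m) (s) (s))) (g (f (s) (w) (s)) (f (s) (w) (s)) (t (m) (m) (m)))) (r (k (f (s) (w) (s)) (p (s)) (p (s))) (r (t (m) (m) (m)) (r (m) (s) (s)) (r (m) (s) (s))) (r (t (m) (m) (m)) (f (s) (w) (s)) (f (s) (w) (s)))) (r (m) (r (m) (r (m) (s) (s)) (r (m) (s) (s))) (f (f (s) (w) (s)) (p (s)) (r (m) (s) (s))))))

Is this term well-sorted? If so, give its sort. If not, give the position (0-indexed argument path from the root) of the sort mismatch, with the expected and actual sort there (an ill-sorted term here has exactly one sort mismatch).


well-sorted; sort = A

          (s) : C
          (w) : A
          (s) : C
        (f (s) (w) (s)) : C
          (s) : C
        (p (s)) : A
        (s) : C
      (f (f (s) (w) (s)) (p (s)) (s)) : C
          (m) : B
          (s) : C
          (s) : C
        (r (m) (s) (s)) : C
      (p (r (m) (s) (s))) : A
          (s) : C
          (w) : A
          (s) : C
        (f (s) (w) (s)) : C
          (s) : C
          (w) : A
          (s) : C
        (f (s) (w) (s)) : C
          (m) : B
          (m) : B
          (m) : B
        (t (m) (m) (m)) : B
      (g (f (s) (w) (s)) (f (s) (w) (s)) (t (m) (m) (m))) : A
    (k (f (f (s) (w) (s)) (p (s)) (s)) (p (r (m) (s) (s))) (g (f (s) (w) (s)) (f (s) (w) (s)) (t (m) (m) (m)))) : B
          (s) : C
          (w) : A
          (s) : C
        (f (s) (w) (s)) : C
          (s) : C
        (p (s)) : A
          (s) : C
        (p (s)) : A
      (k (f (s) (w) (s)) (p (s)) (p (s))) : B
          (m) : B
          (m) : B
          (m) : B
        (t (m) (m) (m)) : B
          (m) : B
          (s) : C
          (s) : C
        (r (m) (s) (s)) : C
          (m) : B
          (s) : C
          (s) : C
        (r (m) (s) (s)) : C
      (r (t (m) (m) (m)) (r (m) (s) (s)) (r (m) (s) (s))) : C
          (m) : B
          (m) : B
          (m) : B
        (t (m) (m) (m)) : B
          (s) : C
          (w) : A
          (s) : C
        (f (s) (w) (s)) : C
          (s) : C
          (w) : A
          (s) : C
        (f (s) (w) (s)) : C
      (r (t (m) (m) (m)) (f (s) (w) (s)) (f (s) (w) (s))) : C
    (r (k (f (s) (w) (s)) (p (s)) (p (s))) (r (t (m) (m) (m)) (r (m) (s) (s)) (r (m) (s) (s))) (r (t (m) (m) (m)) (f (s) (w) (s)) (f (s) (w) (s)))) : C
      (m) : B
        (m) : B
          (m) : B
          (s) : C
          (s) : C
        (r (m) (s) (s)) : C
          (m) : B
          (s) : C
          (s) : C
        (r (m) (s) (s)) : C
      (r (m) (r (m) (s) (s)) (r (m) (s) (s))) : C
          (s) : C
          (w) : A
          (s) : C
        (f (s) (w) (s)) : C
          (s) : C
        (p (s)) : A
          (m) : B
          (s) : C
          (s) : C
        (r (m) (s) (s)) : C
      (f (f (s) (w) (s)) (p (s)) (r (m) (s) (s))) : C
    (r (m) (r (m) (r (m) (s) (s)) (r (m) (s) (s))) (f (f (s) (w) (s)) (p (s)) (r (m) (s) (s)))) : C
  (r (k (f (f (s) (w) (s)) (p (s)) (s)) (p (r (m) (s) (s))) (g (f (s) (w) (s)) (f (s) (w) (s)) (t (m) (m) (m)))) (r (k (f (s) (w) (s)) (p (s)) (p (s))) (r (t (m) (m) (m)) (r (m) (s) (s)) (r (m) (s) (s))) (r (t (m) (m) (m)) (f (s) (w) (s)) (f (s) (w) (s)))) (r (m) (r (m) (r (m) (s) (s)) (r (m) (s) (s))) (f (f (s) (w) (s)) (p (s)) (r (m) (s) (s))))) : C
(p (r (k (f (f (s) (w) (s)) (p (s)) (s)) (p (r (m) (s) (s))) (g (f (s) (w) (s)) (f (s) (w) (s)) (t (m) (m) (m)))) (r (k (f (s) (w) (s)) (p (s)) (p (s))) (r (t (m) (m) (m)) (r (m) (s) (s)) (r (m) (s) (s))) (r (t (m) (m) (m)) (f (s) (w) (s)) (f (s) (w) (s)))) (r (m) (r (m) (r (m) (s) (s)) (r (m) (s) (s))) (f (f (s) (w) (s)) (p (s)) (r (m) (s) (s)))))) : A


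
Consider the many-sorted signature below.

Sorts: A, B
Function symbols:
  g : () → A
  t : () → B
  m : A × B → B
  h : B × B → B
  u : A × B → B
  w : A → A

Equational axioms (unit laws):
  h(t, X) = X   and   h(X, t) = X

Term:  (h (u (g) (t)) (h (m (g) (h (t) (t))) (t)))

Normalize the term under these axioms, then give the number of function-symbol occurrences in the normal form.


size = 7

1. (h (u (g) (t)) (h (m (g) (h (t) (t))) (t)))  →  (h (u (g) (t)) (m (g) (h (t) (t))))
2. (h (u (g) (t)) (m (g) (h (t) (t))))  →  (h (u (g) (t)) (m (g) (t)))
normal form: (h (u (g) (t)) (m (g) (t)))


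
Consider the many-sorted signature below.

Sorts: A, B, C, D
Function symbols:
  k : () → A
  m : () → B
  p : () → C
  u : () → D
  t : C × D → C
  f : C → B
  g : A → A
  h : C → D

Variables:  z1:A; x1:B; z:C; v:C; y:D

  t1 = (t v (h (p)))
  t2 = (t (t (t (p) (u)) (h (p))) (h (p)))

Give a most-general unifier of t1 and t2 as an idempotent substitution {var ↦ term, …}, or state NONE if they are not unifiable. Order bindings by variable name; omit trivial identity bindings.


{v ↦ (t (t (p) (u)) (h (p)))}


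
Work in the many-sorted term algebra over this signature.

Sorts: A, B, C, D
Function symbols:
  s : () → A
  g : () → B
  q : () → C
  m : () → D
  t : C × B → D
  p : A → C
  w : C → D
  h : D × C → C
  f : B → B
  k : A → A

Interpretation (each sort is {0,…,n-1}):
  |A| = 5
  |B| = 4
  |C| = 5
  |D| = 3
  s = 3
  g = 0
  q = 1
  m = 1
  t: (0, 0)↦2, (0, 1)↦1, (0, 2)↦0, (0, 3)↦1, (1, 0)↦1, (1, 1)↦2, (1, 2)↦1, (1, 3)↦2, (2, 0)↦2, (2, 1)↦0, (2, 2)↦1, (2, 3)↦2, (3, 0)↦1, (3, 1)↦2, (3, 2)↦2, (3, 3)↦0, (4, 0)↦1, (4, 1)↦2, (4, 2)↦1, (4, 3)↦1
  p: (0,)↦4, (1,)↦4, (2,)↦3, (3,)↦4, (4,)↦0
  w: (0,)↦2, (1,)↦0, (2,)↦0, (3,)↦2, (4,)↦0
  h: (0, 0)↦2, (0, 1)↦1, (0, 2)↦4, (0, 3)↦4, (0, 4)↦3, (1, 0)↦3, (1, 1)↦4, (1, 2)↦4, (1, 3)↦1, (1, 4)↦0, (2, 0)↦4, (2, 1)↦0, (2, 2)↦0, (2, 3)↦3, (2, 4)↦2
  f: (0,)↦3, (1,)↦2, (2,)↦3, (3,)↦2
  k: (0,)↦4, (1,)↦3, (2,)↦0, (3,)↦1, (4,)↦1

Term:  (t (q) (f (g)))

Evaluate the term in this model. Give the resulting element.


value = 2

  q = 1
  g = 0
  (f (g)) = f(0,) = 3
  (t (q) (f (g))) = t(1, 3) = 2


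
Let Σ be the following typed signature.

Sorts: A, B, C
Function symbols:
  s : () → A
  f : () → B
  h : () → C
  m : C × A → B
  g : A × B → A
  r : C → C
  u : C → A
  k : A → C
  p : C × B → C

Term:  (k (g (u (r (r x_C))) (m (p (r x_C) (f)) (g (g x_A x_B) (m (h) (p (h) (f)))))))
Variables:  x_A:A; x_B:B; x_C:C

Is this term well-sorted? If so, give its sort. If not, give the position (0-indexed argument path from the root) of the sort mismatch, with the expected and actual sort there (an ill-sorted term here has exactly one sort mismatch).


          x_C : C
        (r x_C) : C
      (r (r x_C)) : C
    (u (r (r x_C))) : A
          x_C : C
        (r x_C) : C
        (f) : B
      (p (r x_C) (f)) : C
          x_A : A
          x_B : B
        (g x_A x_B) : A
          (h) : C
            (h) : C
            (f) : B
          (p (h) (f)) : C
        (m (h) (p (h) (f))) : ✗ arg 1 at [0, 1, 1, 1, 1] has sort C, expected A

ill-sorted at position [0, 1, 1, 1, 1]: expected A, got C


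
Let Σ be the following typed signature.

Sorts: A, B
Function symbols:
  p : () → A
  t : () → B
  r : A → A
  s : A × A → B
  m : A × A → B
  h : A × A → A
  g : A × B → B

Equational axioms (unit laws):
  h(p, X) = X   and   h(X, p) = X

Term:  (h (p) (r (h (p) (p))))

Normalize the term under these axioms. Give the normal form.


normal form = (r (p))

1. (h (p) (r (h (p) (p))))  →  (r (h (p) (p)))
2. (r (h (p) (p)))  →  (r (p))


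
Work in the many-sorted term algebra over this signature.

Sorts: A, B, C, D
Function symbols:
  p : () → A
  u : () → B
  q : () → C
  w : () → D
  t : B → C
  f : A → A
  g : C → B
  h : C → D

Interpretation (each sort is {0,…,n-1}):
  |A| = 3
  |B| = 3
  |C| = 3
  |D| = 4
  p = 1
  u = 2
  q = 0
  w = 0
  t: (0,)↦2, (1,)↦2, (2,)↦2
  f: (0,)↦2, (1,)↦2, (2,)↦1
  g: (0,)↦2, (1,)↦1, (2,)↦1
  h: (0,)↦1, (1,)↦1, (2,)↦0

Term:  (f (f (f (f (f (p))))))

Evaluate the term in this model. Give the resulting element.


value = 2

  p = 1
  (f (p)) = f(1,) = 2
  (f (f (p))) = f(2,) = 1
  (f (f (f (p)))) = f(1,) = 2
  (f (f (f (f (p))))) = f(2,) = 1
  (f (f (f (f (f (p)))))) = f(1,) = 2


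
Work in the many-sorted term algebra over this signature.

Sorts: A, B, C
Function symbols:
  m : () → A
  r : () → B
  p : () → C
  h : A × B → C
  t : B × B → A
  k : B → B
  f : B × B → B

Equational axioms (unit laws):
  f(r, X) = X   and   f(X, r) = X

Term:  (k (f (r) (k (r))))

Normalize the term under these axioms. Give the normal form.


normal form = (k (k (r)))

1. (k (f (r) (k (r))))  →  (k (k (r)))


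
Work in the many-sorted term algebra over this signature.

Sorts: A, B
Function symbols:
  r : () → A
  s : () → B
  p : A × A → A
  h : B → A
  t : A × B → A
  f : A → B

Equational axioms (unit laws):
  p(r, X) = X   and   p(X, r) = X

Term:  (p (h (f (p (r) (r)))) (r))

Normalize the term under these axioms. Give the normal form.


normal form = (h (f (r)))

1. (p (h (f (p (r) (r)))) (r))  →  (h (f (p (r) (r))))
2. (h (f (p (r) (r))))  →  (h (f (r)))


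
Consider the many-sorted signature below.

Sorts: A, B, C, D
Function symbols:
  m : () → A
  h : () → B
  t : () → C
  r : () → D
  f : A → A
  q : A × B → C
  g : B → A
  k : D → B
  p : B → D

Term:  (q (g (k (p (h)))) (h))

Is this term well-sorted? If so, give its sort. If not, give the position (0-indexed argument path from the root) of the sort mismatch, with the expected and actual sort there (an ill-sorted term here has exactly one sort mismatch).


well-sorted; sort = C

        (h) : B
      (p (h)) : D
    (k (p (h))) : B
  (g (k (p (h)))) : A
  (h) : B
(q (g (k (p (h)))) (h)) : C


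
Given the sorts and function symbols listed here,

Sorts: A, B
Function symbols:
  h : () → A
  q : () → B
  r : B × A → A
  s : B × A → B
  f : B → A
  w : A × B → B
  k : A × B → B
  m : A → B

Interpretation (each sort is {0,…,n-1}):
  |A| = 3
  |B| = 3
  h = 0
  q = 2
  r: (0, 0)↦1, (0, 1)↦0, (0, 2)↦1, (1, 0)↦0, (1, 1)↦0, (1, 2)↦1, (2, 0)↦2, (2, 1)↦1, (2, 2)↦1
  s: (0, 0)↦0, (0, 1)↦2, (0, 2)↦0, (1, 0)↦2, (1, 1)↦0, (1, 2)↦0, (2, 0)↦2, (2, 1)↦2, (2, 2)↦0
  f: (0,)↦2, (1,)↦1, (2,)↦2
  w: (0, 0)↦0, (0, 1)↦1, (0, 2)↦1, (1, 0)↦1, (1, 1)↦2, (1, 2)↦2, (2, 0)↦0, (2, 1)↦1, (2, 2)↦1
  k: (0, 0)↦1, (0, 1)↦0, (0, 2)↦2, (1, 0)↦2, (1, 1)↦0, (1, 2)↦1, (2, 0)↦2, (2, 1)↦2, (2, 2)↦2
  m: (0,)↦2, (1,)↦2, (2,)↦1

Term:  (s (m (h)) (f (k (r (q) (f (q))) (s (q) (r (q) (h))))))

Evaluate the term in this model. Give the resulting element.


value = 0

  h = 0
  (m (h)) = m(0,) = 2
  q = 2
  q = 2
  (f (q)) = f(2,) = 2
  (r (q) (f (q))) = r(2, 2) = 1
  q = 2
  q = 2
  h = 0
  (r (q) (h)) = r(2, 0) = 2
  (s (q) (r (q) (h))) = s(2, 2) = 0
  (k (r (q) (f (q))) (s (q) (r (q) (h)))) = k(1, 0) = 2
  (f (k (r (q) (f (q))) (s (q) (r (q) (h))))) = f(2,) = 2
  (s (m (h)) (f (k (r (q) (f (q))) (s (q) (r (q) (h)))))) = s(2, 2) = 0
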